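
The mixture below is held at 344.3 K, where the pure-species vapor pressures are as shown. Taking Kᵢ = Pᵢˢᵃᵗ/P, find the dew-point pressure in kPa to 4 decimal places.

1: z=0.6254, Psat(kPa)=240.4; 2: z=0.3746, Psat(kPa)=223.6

Pdew = 233.8191 kPa

At the dew point ψ → 1, so Σzᵢ/Kᵢ = 1 with Kᵢ = Pᵢˢᵃᵗ/P ⇒ 1/P = Σzᵢ/Pᵢˢᵃᵗ.
1/P = 0.6254/240.4 + 0.3746/223.6 = 0.0042768 ⇒ P = 233.8191 kPa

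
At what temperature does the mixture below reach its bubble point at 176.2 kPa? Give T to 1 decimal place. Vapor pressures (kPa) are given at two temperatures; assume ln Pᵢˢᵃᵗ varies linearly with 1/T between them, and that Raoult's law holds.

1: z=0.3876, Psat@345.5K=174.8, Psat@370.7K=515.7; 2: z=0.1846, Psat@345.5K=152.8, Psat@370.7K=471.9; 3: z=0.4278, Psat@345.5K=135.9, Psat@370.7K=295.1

Bubble-point temperature: ΣzᵢPᵢˢᵃᵗ(T) = P. Interpolate ln Pᵢˢᵃᵗ = aᵢ + bᵢ/T.
  T = 345.5 K: ΣzᵢPᵢˢᵃᵗ = 154.10 kPa
  T = 370.7 K: ΣzᵢPᵢˢᵃᵗ = 413.24 kPa
  T = 358.1 K: ΣzᵢPᵢˢᵃᵗ = 256.02 kPa
  T = 351.8 K: ΣzᵢPᵢˢᵃᵗ = 199.37 kPa
  T = 348.6 K: ΣzᵢPᵢˢᵃᵗ = 175.09 kPa
  T = 350.2 K: ΣzᵢPᵢˢᵃᵗ = 186.88 kPa
Interpolating between 348.6 K and 350.2 K gives T ≈ 348.8 K.

T = 348.8 K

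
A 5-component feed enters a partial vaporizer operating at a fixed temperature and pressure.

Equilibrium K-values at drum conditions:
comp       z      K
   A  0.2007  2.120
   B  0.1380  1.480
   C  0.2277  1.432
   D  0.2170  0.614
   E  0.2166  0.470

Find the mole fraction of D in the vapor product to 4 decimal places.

Let ψ = V/F and solve Σ zᵢ(Kᵢ−1)/(1+ψ(Kᵢ−1)) = 0.
g(0) = ΣzᵢKᵢ − 1 = 0.1908 and g(1) = 1 − Σzᵢ/Kᵢ = -0.1612, so a root lies in (0, 1).
Iterate (Newton) starting at ψ = 0.55:
  ψ = 0.5500: g = 0.00262, g' = -0.3174 → ψ = 0.5583
Converged at ψ = 0.5582.
Compositions from xᵢ = zᵢ/(1+ψ(Kᵢ−1)), yᵢ = Kᵢxᵢ:
  A: x = 0.1235, y = 0.2618
  B: x = 0.1088, y = 0.1611
  C: x = 0.1835, y = 0.2627
  D: x = 0.2766, y = 0.1698
  E: x = 0.3076, y = 0.1446

y_D = 0.1698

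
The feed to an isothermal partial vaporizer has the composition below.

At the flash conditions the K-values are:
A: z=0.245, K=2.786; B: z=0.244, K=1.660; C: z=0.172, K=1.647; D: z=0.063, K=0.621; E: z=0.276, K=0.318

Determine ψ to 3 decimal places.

Material balance + equilibrium reduce to Σ zᵢ(Kᵢ−1)/(1+ψ(Kᵢ−1)) = 0.
Feasibility: ΣzᵢKᵢ = 1.498, Σzᵢ/Kᵢ = 1.309 — both > 1, two phases present.
Newton iteration, ψ⁰ = 0.5:
  ψ = 0.500: g = 0.1212, g' = -0.629 → ψ = 0.693
  ψ = 0.693: g = -0.0063, g' = -0.719 → ψ = 0.684
Converged at ψ = 0.684.

ψ = 0.684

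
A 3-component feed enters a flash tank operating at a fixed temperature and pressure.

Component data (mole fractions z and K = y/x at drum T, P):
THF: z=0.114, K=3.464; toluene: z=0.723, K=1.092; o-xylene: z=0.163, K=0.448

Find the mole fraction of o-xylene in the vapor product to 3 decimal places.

y_o-xylene = 0.128

Newton–Raphson from ψ = 0.64:
  ψ = 0.640: g = 0.0327, g' = -0.228 → ψ = 0.783
  ψ = 0.783: g = -0.0006, g' = -0.240 → ψ = 0.781
Converged at ψ = 0.781.
Compositions from xᵢ = zᵢ/(1+ψ(Kᵢ−1)), yᵢ = Kᵢxᵢ:
  THF: x = 0.039, y = 0.135
  toluene: x = 0.675, y = 0.737
  o-xylene: x = 0.286, y = 0.128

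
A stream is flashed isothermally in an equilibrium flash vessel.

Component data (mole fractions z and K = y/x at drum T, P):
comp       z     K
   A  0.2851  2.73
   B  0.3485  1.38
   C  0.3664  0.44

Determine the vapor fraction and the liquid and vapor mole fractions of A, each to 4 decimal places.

ψ = 0.6810, x_A = 0.1309, y_A = 0.3573

Iterate (Newton) starting at ψ = 0.5:
  ψ = 0.5000: g = 0.09077, g' = -0.5025 → ψ = 0.6806
  ψ = 0.6806: g = 0.00017, g' = -0.5118 → ψ = 0.6810
Converged at ψ = 0.6810.
Compositions from xᵢ = zᵢ/(1+ψ(Kᵢ−1)), yᵢ = Kᵢxᵢ:
  A: x = 0.1309, y = 0.3573
  B: x = 0.2769, y = 0.3821
  C: x = 0.5922, y = 0.2606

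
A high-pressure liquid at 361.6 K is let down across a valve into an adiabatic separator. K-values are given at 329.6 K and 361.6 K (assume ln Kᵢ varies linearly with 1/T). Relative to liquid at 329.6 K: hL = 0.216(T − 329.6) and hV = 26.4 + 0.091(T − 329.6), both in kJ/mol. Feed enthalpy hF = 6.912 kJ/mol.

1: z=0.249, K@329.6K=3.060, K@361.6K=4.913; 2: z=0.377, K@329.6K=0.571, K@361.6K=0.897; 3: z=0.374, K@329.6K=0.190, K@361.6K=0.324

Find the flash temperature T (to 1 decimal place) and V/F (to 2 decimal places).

Adiabatic flash: solve Rachford–Rice at each trial T, then check hF = ψ·hV(T) + (1−ψ)·hL(T).
  T = 329.6 K: K = (3.060, 0.571, 0.190), RR gives ψ = 0.037, H_out = 0.976 kJ/mol
  T = 361.6 K: K = (4.913, 0.897, 0.324), RR gives ψ = 0.392, H_out = 15.695 kJ/mol
  T = 345.6 K: K = (3.920, 0.723, 0.251), RR gives ψ = 0.217, H_out = 8.743 kJ/mol
  T = 337.6 K: K = (3.474, 0.644, 0.219), RR gives ψ = 0.130, H_out = 5.040 kJ/mol
  T = 341.6 K: K = (3.693, 0.683, 0.235), RR gives ψ = 0.174, H_out = 6.925 kJ/mol
  T = 339.6 K: K = (3.582, 0.664, 0.227), RR gives ψ = 0.152, H_out = 5.992 kJ/mol
Linear interpolation between T = 339.6 (H_out = 5.992) and T = 341.6 (H_out = 6.925) on hF = 6.912 gives T ≈ 341.6 K, at which ψ = 0.17.

T = 341.6 K, V/F = 0.17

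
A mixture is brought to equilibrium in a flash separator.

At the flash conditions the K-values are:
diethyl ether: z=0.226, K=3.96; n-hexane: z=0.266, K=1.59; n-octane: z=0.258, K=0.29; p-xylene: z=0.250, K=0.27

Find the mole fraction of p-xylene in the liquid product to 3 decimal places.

x_p-xylene = 0.326

Rachford–Rice: g(ψ) = Σ zᵢ(Kᵢ−1)/(1+ψ(Kᵢ−1)) = 0.
g(0) = ΣzᵢKᵢ − 1 = 0.460 and g(1) = 1 − Σzᵢ/Kᵢ = -1.040, so a root lies in (0, 1).
Iterate (Newton) starting at ψ = 0.65:
  ψ = 0.650: g = -0.3452, g' = -1.211 → ψ = 0.365
  ψ = 0.365: g = -0.0453, g' = -1.005 → ψ = 0.320
Converged at ψ = 0.320.
Compositions from xᵢ = zᵢ/(1+ψ(Kᵢ−1)), yᵢ = Kᵢxᵢ:
  diethyl ether: x = 0.116, y = 0.459
  n-hexane: x = 0.224, y = 0.356
  n-octane: x = 0.334, y = 0.097
  p-xylene: x = 0.326, y = 0.088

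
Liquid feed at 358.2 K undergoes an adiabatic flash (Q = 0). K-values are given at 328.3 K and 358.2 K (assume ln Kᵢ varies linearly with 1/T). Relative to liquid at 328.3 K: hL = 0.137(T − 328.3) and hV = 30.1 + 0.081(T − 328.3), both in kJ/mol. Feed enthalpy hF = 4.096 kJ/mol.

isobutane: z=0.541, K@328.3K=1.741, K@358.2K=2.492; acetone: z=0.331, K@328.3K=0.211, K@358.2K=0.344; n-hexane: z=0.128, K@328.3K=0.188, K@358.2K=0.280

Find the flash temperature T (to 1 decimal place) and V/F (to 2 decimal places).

T = 331.3 K, V/F = 0.12

Adiabatic flash: solve Rachford–Rice at each trial T, then check hF = ψ·hV(T) + (1−ψ)·hL(T).
  T = 328.3 K: K = (1.741, 0.211, 0.188), RR gives ψ = 0.061, H_out = 1.827 kJ/mol
  T = 358.2 K: K = (2.492, 0.344, 0.280), RR gives ψ = 0.494, H_out = 18.152 kJ/mol
  T = 343.2 K: K = (2.098, 0.272, 0.231), RR gives ψ = 0.314, H_out = 11.219 kJ/mol
  T = 335.8 K: K = (1.916, 0.240, 0.209), RR gives ψ = 0.203, H_out = 7.060 kJ/mol
  T = 332.1 K: K = (1.829, 0.226, 0.199), RR gives ψ = 0.138, H_out = 4.645 kJ/mol
  T = 330.2 K: K = (1.785, 0.218, 0.193), RR gives ψ = 0.101, H_out = 3.286 kJ/mol
Linear interpolation between T = 330.2 (H_out = 3.286) and T = 332.1 (H_out = 4.645) on hF = 4.096 gives T ≈ 331.3 K, at which ψ = 0.12.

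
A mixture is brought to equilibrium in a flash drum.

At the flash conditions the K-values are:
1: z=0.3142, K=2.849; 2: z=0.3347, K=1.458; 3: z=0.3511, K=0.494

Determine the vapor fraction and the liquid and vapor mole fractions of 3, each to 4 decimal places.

ψ = 0.9008, x_3 = 0.6452, y_3 = 0.3187

Material balance + equilibrium reduce to Σ zᵢ(Kᵢ−1)/(1+ψ(Kᵢ−1)) = 0.
g(0) = ΣzᵢKᵢ − 1 = 0.5566 and g(1) = 1 − Σzᵢ/Kᵢ = -0.0506, so a root lies in (0, 1).
Newton iteration, ψ⁰ = 0.45:
  ψ = 0.4500: g = 0.21417, g' = -0.5190 → ψ = 0.8626
  ψ = 0.8626: g = 0.01848, g' = -0.4787 → ψ = 0.9013
  ψ = 0.9013: g = -0.00021, g' = -0.4901 → ψ = 0.9008
Converged at ψ = 0.9008.
Compositions from xᵢ = zᵢ/(1+ψ(Kᵢ−1)), yᵢ = Kᵢxᵢ:
  1: x = 0.1179, y = 0.3358
  2: x = 0.2369, y = 0.3455
  3: x = 0.6452, y = 0.3187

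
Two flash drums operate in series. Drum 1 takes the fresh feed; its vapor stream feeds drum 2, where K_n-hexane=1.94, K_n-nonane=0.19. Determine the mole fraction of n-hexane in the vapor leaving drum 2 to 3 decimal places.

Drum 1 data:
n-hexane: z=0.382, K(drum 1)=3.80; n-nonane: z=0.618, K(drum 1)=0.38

y_n-hexane (drum 2) = 0.898

Drum 1:
Rachford–Rice: g(ψ₁) = Σ zᵢ(Kᵢ−1)/(1+ψ₁(Kᵢ−1)) = 0.
g(0) = ΣzᵢKᵢ − 1 = 0.686 and g(1) = 1 − Σzᵢ/Kᵢ = -0.727, so a root lies in (0, 1).
Binary case is linear: z₁(K₁−1)(1+ψ₁(K₂−1)) + z₂(K₂−1)(1+ψ₁(K₁−1)) = 0
⇒ ψ₁ = [z₁(K₁−1)+z₂(K₂−1)] / [−(K₁−1)(K₂−1)] = 0.6864/1.7360 = 0.395
Drum-1 compositions:
  n-hexane: x = 0.181, y = 0.689
  n-nonane: x = 0.819, y = 0.311
Drum-2 feed = drum-1 vapor: z₂ = (0.6889, 0.3111).
Drum 2:
Material balance + equilibrium reduce to Σ zᵢ(Kᵢ−1)/(1+ψ₂(Kᵢ−1)) = 0.
Feasibility: ΣzᵢKᵢ = 1.396, Σzᵢ/Kᵢ = 1.993 — both > 1, two phases present.
Newton iteration, ψ₂⁰ = 0.31:
  ψ₂ = 0.310: g = 0.1649, g' = -0.729 → ψ₂ = 0.536
  ψ₂ = 0.536: g = -0.0150, g' = -0.907 → ψ₂ = 0.520
Converged at ψ₂ = 0.520.
  n-hexane: x = 0.463, y = 0.898
  n-nonane: x = 0.537, y = 0.102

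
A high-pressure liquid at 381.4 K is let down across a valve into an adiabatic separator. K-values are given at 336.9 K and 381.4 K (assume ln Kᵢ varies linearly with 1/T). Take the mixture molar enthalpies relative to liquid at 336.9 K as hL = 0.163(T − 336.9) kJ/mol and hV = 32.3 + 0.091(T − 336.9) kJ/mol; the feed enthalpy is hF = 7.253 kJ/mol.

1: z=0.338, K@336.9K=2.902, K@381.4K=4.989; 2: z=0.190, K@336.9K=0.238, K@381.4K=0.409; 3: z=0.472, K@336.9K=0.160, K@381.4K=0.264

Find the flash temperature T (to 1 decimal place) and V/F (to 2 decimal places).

Adiabatic flash: solve Rachford–Rice at each trial T, then check hF = ψ·hV(T) + (1−ψ)·hL(T).
  T = 336.9 K: K = (2.902, 0.238, 0.160), RR gives ψ = 0.065, H_out = 2.109 kJ/mol
  T = 381.4 K: K = (4.989, 0.409, 0.264), RR gives ψ = 0.320, H_out = 16.553 kJ/mol
  T = 359.1 K: K = (3.867, 0.317, 0.209), RR gives ψ = 0.213, H_out = 10.168 kJ/mol
  T = 348.0 K: K = (3.365, 0.276, 0.183), RR gives ψ = 0.148, H_out = 6.466 kJ/mol
  T = 353.6 K: K = (3.614, 0.296, 0.196), RR gives ψ = 0.182, H_out = 8.396 kJ/mol
  T = 350.8 K: K = (3.488, 0.286, 0.190), RR gives ψ = 0.166, H_out = 7.449 kJ/mol
  T = 349.4 K: K = (3.427, 0.281, 0.187), RR gives ψ = 0.157, H_out = 6.962 kJ/mol
Linear interpolation between T = 349.4 (H_out = 6.962) and T = 350.8 (H_out = 7.449) on hF = 7.253 gives T ≈ 350.2 K, at which ψ = 0.16.

T = 350.2 K, V/F = 0.16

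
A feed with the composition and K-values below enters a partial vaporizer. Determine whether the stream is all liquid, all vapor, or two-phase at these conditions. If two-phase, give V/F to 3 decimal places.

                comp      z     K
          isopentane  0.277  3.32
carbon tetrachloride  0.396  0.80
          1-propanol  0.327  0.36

ΣzᵢKᵢ = 1.354; Σzᵢ/Kᵢ = 1.487.
Both exceed 1, so a two-phase solution exists.
Let ψ = V/F and solve Σ zᵢ(Kᵢ−1)/(1+ψ(Kᵢ−1)) = 0.
Newton iteration, ψ⁰ = 0.5:
  ψ = 0.500: g = -0.0982, g' = -0.629 → ψ = 0.344
  ψ = 0.344: g = 0.0042, g' = -0.700 → ψ = 0.350
Converged at ψ = 0.350.

two-phase, V/F = 0.350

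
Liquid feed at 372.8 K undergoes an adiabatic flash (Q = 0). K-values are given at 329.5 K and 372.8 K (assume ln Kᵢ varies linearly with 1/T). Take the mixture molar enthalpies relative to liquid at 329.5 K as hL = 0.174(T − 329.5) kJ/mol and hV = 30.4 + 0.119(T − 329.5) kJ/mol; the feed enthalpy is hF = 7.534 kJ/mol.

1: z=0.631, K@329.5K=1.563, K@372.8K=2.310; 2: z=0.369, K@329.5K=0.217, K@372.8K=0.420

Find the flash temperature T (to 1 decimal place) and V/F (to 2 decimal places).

T = 333.2 K, V/F = 0.23

Adiabatic flash: solve Rachford–Rice at each trial T, then check hF = ψ·hV(T) + (1−ψ)·hL(T).
  T = 329.5 K: K = (1.563, 0.217), RR gives ψ = 0.150, H_out = 4.574 kJ/mol
  T = 372.8 K: K = (2.310, 0.420), RR gives ψ = 0.806, H_out = 30.124 kJ/mol
  T = 351.1 K: K = (1.922, 0.308), RR gives ψ = 0.512, H_out = 18.703 kJ/mol
  T = 340.3 K: K = (1.739, 0.260), RR gives ψ = 0.353, H_out = 12.410 kJ/mol
  T = 334.9 K: K = (1.650, 0.238), RR gives ψ = 0.260, H_out = 8.775 kJ/mol
  T = 332.2 K: K = (1.606, 0.227), RR gives ψ = 0.208, H_out = 6.762 kJ/mol
  T = 333.5 K: K = (1.627, 0.232), RR gives ψ = 0.234, H_out = 7.751 kJ/mol
Linear interpolation between T = 332.2 (H_out = 6.762) and T = 333.5 (H_out = 7.751) on hF = 7.534 gives T ≈ 333.2 K, at which ψ = 0.23.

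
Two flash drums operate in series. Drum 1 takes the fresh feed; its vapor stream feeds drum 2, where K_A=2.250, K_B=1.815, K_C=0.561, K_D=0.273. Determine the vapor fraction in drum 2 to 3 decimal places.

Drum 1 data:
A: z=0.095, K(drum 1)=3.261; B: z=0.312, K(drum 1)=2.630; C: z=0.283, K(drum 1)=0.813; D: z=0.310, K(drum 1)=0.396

V/F (drum 2) = 0.464

Drum 1:
Rachford–Rice: g(ψ₁) = Σ zᵢ(Kᵢ−1)/(1+ψ₁(Kᵢ−1)) = 0.
Check two-phase: ΣzᵢKᵢ = 1.483 > 1 and Σzᵢ/Kᵢ = 1.279 > 1, so g(0) = 0.483 > 0 and g(1) = -0.279 < 0.
Newton iteration, ψ₁⁰ = 0.5:
  ψ₁ = 0.500: g = 0.0544, g' = -0.603 → ψ₁ = 0.590
  ψ₁ = 0.590: g = 0.0008, g' = -0.590 → ψ₁ = 0.591
Converged at ψ₁ = 0.591.
Drum-1 compositions:
  A: x = 0.041, y = 0.133
  B: x = 0.159, y = 0.418
  C: x = 0.318, y = 0.259
  D: x = 0.482, y = 0.191
Drum-2 feed = drum-1 vapor: z₂ = (0.1325, 0.4178, 0.2587, 0.1910).
Drum 2:
Newton–Raphson from ψ₂ = 0.51:
  ψ₂ = 0.510: g = -0.0253, g' = -0.553 → ψ₂ = 0.464
Converged at ψ₂ = 0.464.
  A: x = 0.084, y = 0.189
  B: x = 0.303, y = 0.550
  C: x = 0.325, y = 0.182
  D: x = 0.288, y = 0.079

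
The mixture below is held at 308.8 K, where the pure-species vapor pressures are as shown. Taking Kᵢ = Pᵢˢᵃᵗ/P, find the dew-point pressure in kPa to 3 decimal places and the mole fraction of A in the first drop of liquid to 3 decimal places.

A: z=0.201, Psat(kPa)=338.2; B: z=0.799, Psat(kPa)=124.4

Pdew = 142.508 kPa, x_A = 0.085

At the dew point ψ → 1, so Σzᵢ/Kᵢ = 1 with Kᵢ = Pᵢˢᵃᵗ/P ⇒ 1/P = Σzᵢ/Pᵢˢᵃᵗ.
1/P = 0.201/338.2 + 0.799/124.4 = 0.007017 ⇒ P = 142.508 kPa
xᵢ = zᵢP/Pᵢˢᵃᵗ ⇒ x_A = 0.201·142.508/338.2 = 0.085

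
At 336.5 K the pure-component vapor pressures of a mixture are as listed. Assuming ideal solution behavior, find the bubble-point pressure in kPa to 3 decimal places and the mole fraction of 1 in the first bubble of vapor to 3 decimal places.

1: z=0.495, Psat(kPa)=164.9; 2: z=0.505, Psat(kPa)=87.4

Pbub = 125.763 kPa, y_1 = 0.649

At the bubble point ψ → 0, so ΣzᵢKᵢ = 1 with Kᵢ = Pᵢˢᵃᵗ/P ⇒ P = ΣzᵢPᵢˢᵃᵗ.
P = 0.495·164.9 + 0.505·87.4 = 125.763 kPa
yᵢ = zᵢPᵢˢᵃᵗ/P ⇒ y_1 = 0.495·164.9/125.763 = 0.649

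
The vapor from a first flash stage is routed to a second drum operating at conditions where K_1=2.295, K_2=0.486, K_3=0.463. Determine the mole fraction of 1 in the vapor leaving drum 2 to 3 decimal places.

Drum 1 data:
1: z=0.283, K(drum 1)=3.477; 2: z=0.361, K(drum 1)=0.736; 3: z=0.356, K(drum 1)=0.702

y_1 (drum 2) = 0.662

Drum 1:
Rachford–Rice: g(ψ₁) = Σ zᵢ(Kᵢ−1)/(1+ψ₁(Kᵢ−1)) = 0.
g(0) = ΣzᵢKᵢ − 1 = 0.500 and g(1) = 1 − Σzᵢ/Kᵢ = -0.079, so a root lies in (0, 1).
Newton iteration, ψ₁⁰ = 0.53:
  ψ₁ = 0.530: g = 0.0663, g' = -0.403 → ψ₁ = 0.694
  ψ₁ = 0.694: g = 0.0072, g' = -0.323 → ψ₁ = 0.717
Converged at ψ₁ = 0.717.
Drum-1 compositions:
  1: x = 0.102, y = 0.354
  2: x = 0.445, y = 0.328
  3: x = 0.453, y = 0.318
Drum-2 feed = drum-1 vapor: z₂ = (0.3544, 0.3277, 0.3178).
Drum 2:
Newton iteration, ψ₂⁰ = 0.5:
  ψ₂ = 0.500: g = -0.1815, g' = -0.547 → ψ₂ = 0.168
  ψ₂ = 0.168: g = 0.0048, g' = -0.615 → ψ₂ = 0.176
Converged at ψ₂ = 0.176.
  1: x = 0.289, y = 0.662
  2: x = 0.360, y = 0.175
  3: x = 0.351, y = 0.163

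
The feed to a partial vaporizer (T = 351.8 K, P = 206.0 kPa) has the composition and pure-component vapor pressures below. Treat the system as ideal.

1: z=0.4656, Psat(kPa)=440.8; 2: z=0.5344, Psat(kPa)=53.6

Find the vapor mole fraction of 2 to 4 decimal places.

Raoult's law: Kᵢ = Pᵢˢᵃᵗ/P = Pᵢˢᵃᵗ/206.0.
  K_1 = 440.8/206.0 = 2.139806, K_2 = 53.6/206.0 = 0.260194
Rachford–Rice: g(ψ) = Σ zᵢ(Kᵢ−1)/(1+ψ(Kᵢ−1)) = 0.
Feasibility: ΣzᵢKᵢ = 1.1353, Σzᵢ/Kᵢ = 2.2714 — both > 1, two phases present.
Binary case is linear: z₁(K₁−1)(1+ψ(K₂−1)) + z₂(K₂−1)(1+ψ(K₁−1)) = 0
⇒ ψ = [z₁(K₁−1)+z₂(K₂−1)] / [−(K₁−1)(K₂−1)] = 0.13534/0.84323 = 0.1605
Compositions from xᵢ = zᵢ/(1+ψ(Kᵢ−1)), yᵢ = Kᵢxᵢ:
  1: x = 0.3936, y = 0.8422
  2: x = 0.6064, y = 0.1578

y_2 = 0.1578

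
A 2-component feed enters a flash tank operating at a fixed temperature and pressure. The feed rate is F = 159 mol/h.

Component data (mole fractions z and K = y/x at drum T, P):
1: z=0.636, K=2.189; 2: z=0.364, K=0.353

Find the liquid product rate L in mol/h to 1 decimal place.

Material balance + equilibrium reduce to Σ zᵢ(Kᵢ−1)/(1+ψ(Kᵢ−1)) = 0.
Feasibility: ΣzᵢKᵢ = 1.521, Σzᵢ/Kᵢ = 1.322 — both > 1, two phases present.
Binary case is linear: z₁(K₁−1)(1+ψ(K₂−1)) + z₂(K₂−1)(1+ψ(K₁−1)) = 0
⇒ ψ = [z₁(K₁−1)+z₂(K₂−1)] / [−(K₁−1)(K₂−1)] = 0.5207/0.7693 = 0.677
Then V = ψ·F = 0.6769·159 = 107.6 mol/h and L = F − V = 51.4 mol/h.

L = 51.4 mol/h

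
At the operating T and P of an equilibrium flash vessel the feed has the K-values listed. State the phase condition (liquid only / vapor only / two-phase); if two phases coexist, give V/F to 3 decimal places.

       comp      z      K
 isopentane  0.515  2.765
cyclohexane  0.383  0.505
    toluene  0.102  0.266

two-phase, V/F = 0.651

ΣzᵢKᵢ = 1.645; Σzᵢ/Kᵢ = 1.328.
Both exceed 1, so a two-phase solution exists.
Let ψ = V/F and solve Σ zᵢ(Kᵢ−1)/(1+ψ(Kᵢ−1)) = 0.
Newton iteration, ψ⁰ = 0.63:
  ψ = 0.630: g = 0.0156, g' = -0.748 → ψ = 0.651
Converged at ψ = 0.651.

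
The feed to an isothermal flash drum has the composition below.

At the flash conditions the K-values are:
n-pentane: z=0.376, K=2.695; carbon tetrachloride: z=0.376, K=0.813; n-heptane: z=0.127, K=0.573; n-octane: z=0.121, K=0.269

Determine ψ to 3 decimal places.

Iterate (Newton) starting at ψ = 0.46:
  ψ = 0.460: g = 0.0804, g' = -0.539 → ψ = 0.609
  ψ = 0.609: g = 0.0015, g' = -0.531 → ψ = 0.612
Converged at ψ = 0.612.

ψ = 0.612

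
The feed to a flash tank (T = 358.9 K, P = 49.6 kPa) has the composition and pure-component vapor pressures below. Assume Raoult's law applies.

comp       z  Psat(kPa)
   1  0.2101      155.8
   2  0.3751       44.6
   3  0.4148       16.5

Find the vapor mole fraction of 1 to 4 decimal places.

Raoult's law: Kᵢ = Pᵢˢᵃᵗ/P = Pᵢˢᵃᵗ/49.6.
  K_1 = 155.8/49.6 = 3.141129, K_2 = 44.6/49.6 = 0.899194, K_3 = 16.5/49.6 = 0.332661
Let ψ = V/F and solve Σ zᵢ(Kᵢ−1)/(1+ψ(Kᵢ−1)) = 0.
g(0) = ΣzᵢKᵢ − 1 = 0.1352 and g(1) = 1 − Σzᵢ/Kᵢ = -0.7310, so a root lies in (0, 1).
Iterate (Newton) starting at ψ = 0.6:
  ψ = 0.6000: g = -0.30501, g' = -0.7027 → ψ = 0.1659
  ψ = 0.1659: g = -0.01781, g' = -0.7619 → ψ = 0.1426
  ψ = 0.1426: g = 0.00038, g' = -0.7949 → ψ = 0.1430
Converged at ψ = 0.1430.
Compositions from xᵢ = zᵢ/(1+ψ(Kᵢ−1)), yᵢ = Kᵢxᵢ:
  1: x = 0.1608, y = 0.5052
  2: x = 0.3806, y = 0.3422
  3: x = 0.4586, y = 0.1525

y_1 = 0.5052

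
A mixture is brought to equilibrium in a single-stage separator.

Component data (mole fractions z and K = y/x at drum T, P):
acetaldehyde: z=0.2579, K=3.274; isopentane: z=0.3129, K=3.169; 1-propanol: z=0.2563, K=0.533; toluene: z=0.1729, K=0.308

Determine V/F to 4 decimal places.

Rachford–Rice: g(V/F) = Σ zᵢ(Kᵢ−1)/(1+V/F(Kᵢ−1)) = 0.
g(0) = ΣzᵢKᵢ − 1 = 1.0258 and g(1) = 1 − Σzᵢ/Kᵢ = -0.2197, so a root lies in (0, 1).
Newton iteration, V/F⁰ = 0.56:
  V/F = 0.5600: g = 0.20699, g' = -0.8814 → V/F = 0.7948
  V/F = 0.7948: g = 0.00179, g' = -0.9179 → V/F = 0.7968
Converged at V/F = 0.7968.

V/F = 0.7968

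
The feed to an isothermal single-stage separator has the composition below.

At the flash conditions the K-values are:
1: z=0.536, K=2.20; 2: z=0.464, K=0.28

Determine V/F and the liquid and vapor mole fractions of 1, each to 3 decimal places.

V/F = 0.358, x_1 = 0.375, y_1 = 0.825

Material balance + equilibrium reduce to Σ zᵢ(Kᵢ−1)/(1+V/F(Kᵢ−1)) = 0.
Feasibility: ΣzᵢKᵢ = 1.309, Σzᵢ/Kᵢ = 1.901 — both > 1, two phases present.
Binary case is linear: z₁(K₁−1)(1+V/F(K₂−1)) + z₂(K₂−1)(1+V/F(K₁−1)) = 0
⇒ V/F = [z₁(K₁−1)+z₂(K₂−1)] / [−(K₁−1)(K₂−1)] = 0.3091/0.8640 = 0.358
Compositions from xᵢ = zᵢ/(1+V/F(Kᵢ−1)), yᵢ = Kᵢxᵢ:
  1: x = 0.375, y = 0.825
  2: x = 0.625, y = 0.175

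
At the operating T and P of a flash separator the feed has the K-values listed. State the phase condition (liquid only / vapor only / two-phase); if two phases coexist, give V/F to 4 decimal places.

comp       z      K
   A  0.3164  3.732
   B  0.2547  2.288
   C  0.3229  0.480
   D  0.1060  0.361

two-phase, V/F = 0.8088

ΣzᵢKᵢ = 1.9568; Σzᵢ/Kᵢ = 1.1624.
Both exceed 1, so a two-phase solution exists.
Rachford–Rice: g(ψ) = Σ zᵢ(Kᵢ−1)/(1+ψ(Kᵢ−1)) = 0.
Iterate (Newton) starting at ψ = 0.5:
  ψ = 0.5000: g = 0.23845, g' = -0.8311 → ψ = 0.7869
  ψ = 0.7869: g = 0.01691, g' = -0.7675 → ψ = 0.8089
  ψ = 0.8089: g = -0.00009, g' = -0.7761 → ψ = 0.8088
Converged at ψ = 0.8088.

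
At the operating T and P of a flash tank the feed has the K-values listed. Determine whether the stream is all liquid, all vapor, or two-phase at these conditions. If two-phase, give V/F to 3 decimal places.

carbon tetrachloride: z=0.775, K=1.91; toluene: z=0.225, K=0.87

all vapor

ΣzᵢKᵢ = 1.676; Σzᵢ/Kᵢ = 0.664.
Since Σzᵢ/Kᵢ < 1 the mixture is above its dew point — single vapor phase.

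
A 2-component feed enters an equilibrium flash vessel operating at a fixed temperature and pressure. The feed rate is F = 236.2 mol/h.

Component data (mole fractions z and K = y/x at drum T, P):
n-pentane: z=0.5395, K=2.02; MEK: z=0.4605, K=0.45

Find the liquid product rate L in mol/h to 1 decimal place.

Let ψ = V/F and solve Σ zᵢ(Kᵢ−1)/(1+ψ(Kᵢ−1)) = 0.
g(0) = ΣzᵢKᵢ − 1 = 0.2970 and g(1) = 1 − Σzᵢ/Kᵢ = -0.2904, so a root lies in (0, 1).
Newton–Raphson from ψ = 0.5:
  ψ = 0.5000: g = 0.01509, g' = -0.5112 → ψ = 0.5295
  ψ = 0.5295: g = -0.00004, g' = -0.5139 → ψ = 0.5294
Converged at ψ = 0.5294.
Then V = ψ·F = 0.5294·236.2 = 125.1 mol/h and L = F − V = 111.1 mol/h.

L = 111.1 mol/h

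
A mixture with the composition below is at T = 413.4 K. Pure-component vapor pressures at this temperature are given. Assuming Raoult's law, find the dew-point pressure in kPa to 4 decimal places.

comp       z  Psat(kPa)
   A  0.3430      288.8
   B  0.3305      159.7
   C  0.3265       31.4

Pdew = 73.2318 kPa

At the dew point ψ → 1, so Σzᵢ/Kᵢ = 1 with Kᵢ = Pᵢˢᵃᵗ/P ⇒ 1/P = Σzᵢ/Pᵢˢᵃᵗ.
1/P = 0.3430/288.8 + 0.3305/159.7 + 0.3265/31.4 = 0.0136553 ⇒ P = 73.2318 kPa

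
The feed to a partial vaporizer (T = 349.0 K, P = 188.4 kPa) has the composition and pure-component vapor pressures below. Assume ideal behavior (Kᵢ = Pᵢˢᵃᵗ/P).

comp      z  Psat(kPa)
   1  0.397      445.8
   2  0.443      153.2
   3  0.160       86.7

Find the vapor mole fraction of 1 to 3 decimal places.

y_1 = 0.440

Raoult's law: Kᵢ = Pᵢˢᵃᵗ/P = Pᵢˢᵃᵗ/188.4.
  K_1 = 445.8/188.4 = 2.36624, K_2 = 153.2/188.4 = 0.81316, K_3 = 86.7/188.4 = 0.46019
Let β = V/F and solve Σ zᵢ(Kᵢ−1)/(1+β(Kᵢ−1)) = 0.
g(0) = ΣzᵢKᵢ − 1 = 0.373 and g(1) = 1 − Σzᵢ/Kᵢ = -0.060, so a root lies in (0, 1).
Newton–Raphson from β = 0.5:
  β = 0.500: g = 0.1127, g' = -0.368 → β = 0.806
  β = 0.806: g = 0.0077, g' = -0.335 → β = 0.829
Converged at β = 0.829.
Compositions from xᵢ = zᵢ/(1+β(Kᵢ−1)), yᵢ = Kᵢxᵢ:
  1: x = 0.186, y = 0.440
  2: x = 0.524, y = 0.426
  3: x = 0.290, y = 0.133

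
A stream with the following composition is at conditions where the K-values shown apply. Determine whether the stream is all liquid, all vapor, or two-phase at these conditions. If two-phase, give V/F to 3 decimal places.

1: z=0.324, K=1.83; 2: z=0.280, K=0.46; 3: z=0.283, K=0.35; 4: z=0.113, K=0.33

ΣzᵢKᵢ = 0.858; Σzᵢ/Kᵢ = 1.937.
Since ΣzᵢKᵢ < 1 the mixture is below its bubble point — single liquid phase.

all liquid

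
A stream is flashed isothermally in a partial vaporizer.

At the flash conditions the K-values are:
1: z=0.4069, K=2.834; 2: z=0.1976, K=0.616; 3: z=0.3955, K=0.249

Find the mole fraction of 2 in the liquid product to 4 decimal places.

x_2 = 0.2246

Rachford–Rice: g(ψ) = Σ zᵢ(Kᵢ−1)/(1+ψ(Kᵢ−1)) = 0.
Feasibility: ΣzᵢKᵢ = 1.3734, Σzᵢ/Kᵢ = 2.0527 — both > 1, two phases present.
Newton iteration, ψ⁰ = 0.55:
  ψ = 0.5500: g = -0.23072, g' = -1.0335 → ψ = 0.3268
  ψ = 0.3268: g = -0.01375, g' = -0.9649 → ψ = 0.3125
Converged at ψ = 0.3125.
Compositions from xᵢ = zᵢ/(1+ψ(Kᵢ−1)), yᵢ = Kᵢxᵢ:
  1: x = 0.2586, y = 0.7330
  2: x = 0.2246, y = 0.1383
  3: x = 0.5168, y = 0.1287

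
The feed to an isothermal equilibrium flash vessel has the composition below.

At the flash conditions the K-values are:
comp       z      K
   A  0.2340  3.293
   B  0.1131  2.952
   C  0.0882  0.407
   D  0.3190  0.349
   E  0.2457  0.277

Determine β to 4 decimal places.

Let β = V/F and solve Σ zᵢ(Kᵢ−1)/(1+β(Kᵢ−1)) = 0.
Feasibility: ΣzᵢKᵢ = 1.3197, Σzᵢ/Kᵢ = 2.1271 — both > 1, two phases present.
Newton iteration, β⁰ = 0.5:
  β = 0.5000: g = -0.29875, g' = -1.0523 → β = 0.2161
  β = 0.2161: g = 0.00188, g' = -1.1676 → β = 0.2177
Converged at β = 0.2177.

β = 0.2177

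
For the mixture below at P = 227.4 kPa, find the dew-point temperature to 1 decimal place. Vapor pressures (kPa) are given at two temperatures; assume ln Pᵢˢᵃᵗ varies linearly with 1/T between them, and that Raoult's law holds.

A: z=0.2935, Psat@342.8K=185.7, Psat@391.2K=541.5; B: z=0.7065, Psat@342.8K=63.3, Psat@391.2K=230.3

Dew-point temperature: Σzᵢ·P/Pᵢˢᵃᵗ(T) = 1. Interpolate ln Pᵢˢᵃᵗ = aᵢ + bᵢ/T.
  T = 342.8 K: ΣzᵢP/Pᵢˢᵃᵗ = 2.8974
  T = 391.2 K: ΣzᵢP/Pᵢˢᵃᵗ = 0.8209
  T = 367.0 K: ΣzᵢP/Pᵢˢᵃᵗ = 1.4783
  T = 379.1 K: ΣzᵢP/Pᵢˢᵃᵗ = 1.0911
  T = 385.1 K: ΣzᵢP/Pᵢˢᵃᵗ = 0.9453
  T = 382.1 K: ΣzᵢP/Pᵢˢᵃᵗ = 1.0150
  T = 383.6 K: ΣzᵢP/Pᵢˢᵃᵗ = 0.9794
Interpolating between 382.1 K and 383.6 K gives T ≈ 382.7 K.

T = 382.7 K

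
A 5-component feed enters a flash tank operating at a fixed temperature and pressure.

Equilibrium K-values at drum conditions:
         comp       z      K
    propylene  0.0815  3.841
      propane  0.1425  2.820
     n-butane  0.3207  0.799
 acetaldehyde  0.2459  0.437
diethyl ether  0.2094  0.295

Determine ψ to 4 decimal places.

Material balance + equilibrium reduce to Σ zᵢ(Kᵢ−1)/(1+ψ(Kᵢ−1)) = 0.
g(0) = ΣzᵢKᵢ − 1 = 0.1404 and g(1) = 1 − Σzᵢ/Kᵢ = -0.7457, so a root lies in (0, 1).
Newton iteration, ψ⁰ = 0.5:
  ψ = 0.5000: g = -0.26090, g' = -0.6569 → ψ = 0.1028
  ψ = 0.1028: g = 0.02571, g' = -0.9512 → ψ = 0.1299
  ψ = 0.1299: g = 0.00085, g' = -0.8903 → ψ = 0.1308
Converged at ψ = 0.1308.

ψ = 0.1308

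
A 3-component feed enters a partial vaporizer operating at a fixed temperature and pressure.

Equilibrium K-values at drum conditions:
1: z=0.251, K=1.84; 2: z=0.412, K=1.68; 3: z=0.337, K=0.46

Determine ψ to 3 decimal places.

Let ψ = V/F and solve Σ zᵢ(Kᵢ−1)/(1+ψ(Kᵢ−1)) = 0.
Check two-phase: ΣzᵢKᵢ = 1.309 > 1 and Σzᵢ/Kᵢ = 1.114 > 1, so g(0) = 0.309 > 0 and g(1) = -0.114 < 0.
Iterate (Newton) starting at ψ = 0.5:
  ψ = 0.500: g = 0.1083, g' = -0.378 → ψ = 0.786
  ψ = 0.786: g = -0.0067, g' = -0.442 → ψ = 0.771
Converged at ψ = 0.771.

ψ = 0.771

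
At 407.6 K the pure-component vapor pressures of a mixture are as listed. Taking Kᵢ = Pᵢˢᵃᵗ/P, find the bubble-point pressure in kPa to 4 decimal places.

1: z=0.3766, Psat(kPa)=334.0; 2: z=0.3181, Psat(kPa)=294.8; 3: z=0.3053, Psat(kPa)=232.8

Pbub = 290.6341 kPa

At the bubble point ψ → 0, so ΣzᵢKᵢ = 1 with Kᵢ = Pᵢˢᵃᵗ/P ⇒ P = ΣzᵢPᵢˢᵃᵗ.
P = 0.3766·334.0 + 0.3181·294.8 + 0.3053·232.8 = 290.6341 kPa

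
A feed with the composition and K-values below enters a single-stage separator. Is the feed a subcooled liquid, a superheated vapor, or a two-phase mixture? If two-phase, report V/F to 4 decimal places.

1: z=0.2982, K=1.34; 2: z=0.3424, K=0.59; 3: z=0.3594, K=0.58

ΣzᵢKᵢ = 0.8101; Σzᵢ/Kᵢ = 1.4225.
Since ΣzᵢKᵢ < 1 the mixture is below its bubble point — single liquid phase.

subcooled liquid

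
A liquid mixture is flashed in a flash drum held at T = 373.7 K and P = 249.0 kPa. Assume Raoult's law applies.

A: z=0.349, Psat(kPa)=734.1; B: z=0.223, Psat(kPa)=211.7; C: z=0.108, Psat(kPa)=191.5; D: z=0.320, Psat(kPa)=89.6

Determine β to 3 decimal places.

β = 0.467

Raoult's law: Kᵢ = Pᵢˢᵃᵗ/P = Pᵢˢᵃᵗ/249.0.
  K_A = 734.1/249.0 = 2.94819, K_B = 211.7/249.0 = 0.85020, K_C = 191.5/249.0 = 0.76908, K_D = 89.6/249.0 = 0.35984
Newton–Raphson from β = 0.38:
  β = 0.380: g = 0.0572, g' = -0.679 → β = 0.464
  β = 0.464: g = 0.0017, g' = -0.644 → β = 0.467
Converged at β = 0.467.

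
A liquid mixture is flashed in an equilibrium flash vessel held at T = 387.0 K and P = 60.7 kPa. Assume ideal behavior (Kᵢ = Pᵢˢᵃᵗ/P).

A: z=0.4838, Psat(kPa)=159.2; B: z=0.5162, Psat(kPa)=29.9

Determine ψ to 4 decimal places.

Raoult's law: Kᵢ = Pᵢˢᵃᵗ/P = Pᵢˢᵃᵗ/60.7.
  K_A = 159.2/60.7 = 2.622735, K_B = 29.9/60.7 = 0.492586
Rachford–Rice: g(ψ) = Σ zᵢ(Kᵢ−1)/(1+ψ(Kᵢ−1)) = 0.
Feasibility: ΣzᵢKᵢ = 1.5232, Σzᵢ/Kᵢ = 1.2324 — both > 1, two phases present.
Binary case is linear: z₁(K₁−1)(1+ψ(K₂−1)) + z₂(K₂−1)(1+ψ(K₁−1)) = 0
⇒ ψ = [z₁(K₁−1)+z₂(K₂−1)] / [−(K₁−1)(K₂−1)] = 0.52315/0.82340 = 0.6354

ψ = 0.6354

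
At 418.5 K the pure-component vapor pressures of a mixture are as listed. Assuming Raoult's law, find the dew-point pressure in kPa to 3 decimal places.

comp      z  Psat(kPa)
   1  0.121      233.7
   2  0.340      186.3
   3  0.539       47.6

At the dew point ψ → 1, so Σzᵢ/Kᵢ = 1 with Kᵢ = Pᵢˢᵃᵗ/P ⇒ 1/P = Σzᵢ/Pᵢˢᵃᵗ.
1/P = 0.121/233.7 + 0.340/186.3 + 0.539/47.6 = 0.013666 ⇒ P = 73.173 kPa

Pdew = 73.173 kPa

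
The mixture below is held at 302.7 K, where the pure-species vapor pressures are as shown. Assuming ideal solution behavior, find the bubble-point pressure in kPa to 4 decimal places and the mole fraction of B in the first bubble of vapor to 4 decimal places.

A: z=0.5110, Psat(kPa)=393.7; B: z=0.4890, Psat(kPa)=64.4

At the bubble point ψ → 0, so ΣzᵢKᵢ = 1 with Kᵢ = Pᵢˢᵃᵗ/P ⇒ P = ΣzᵢPᵢˢᵃᵗ.
P = 0.5110·393.7 + 0.4890·64.4 = 232.6723 kPa
yᵢ = zᵢPᵢˢᵃᵗ/P ⇒ y_B = 0.4890·64.4/232.6723 = 0.1353

Pbub = 232.6723 kPa, y_B = 0.1353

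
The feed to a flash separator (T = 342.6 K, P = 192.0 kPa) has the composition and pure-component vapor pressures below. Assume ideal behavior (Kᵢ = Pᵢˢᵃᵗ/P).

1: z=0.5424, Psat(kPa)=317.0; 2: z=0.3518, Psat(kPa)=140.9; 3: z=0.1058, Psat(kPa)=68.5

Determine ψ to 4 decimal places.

ψ = 0.7127

Raoult's law: Kᵢ = Pᵢˢᵃᵗ/P = Pᵢˢᵃᵗ/192.0.
  K_1 = 317.0/192.0 = 1.651042, K_2 = 140.9/192.0 = 0.733854, K_3 = 68.5/192.0 = 0.356771
Iterate (Newton) starting at ψ = 0.35:
  ψ = 0.3500: g = 0.09652, g' = -0.2557 → ψ = 0.7275
  ψ = 0.7275: g = -0.00438, g' = -0.2988 → ψ = 0.7128
  ψ = 0.7128: g = -0.00003, g' = -0.2945 → ψ = 0.7127
Converged at ψ = 0.7127.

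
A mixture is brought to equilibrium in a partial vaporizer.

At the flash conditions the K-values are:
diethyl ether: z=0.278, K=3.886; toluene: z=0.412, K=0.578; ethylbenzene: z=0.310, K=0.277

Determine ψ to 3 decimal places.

Material balance + equilibrium reduce to Σ zᵢ(Kᵢ−1)/(1+ψ(Kᵢ−1)) = 0.
Check two-phase: ΣzᵢKᵢ = 1.404 > 1 and Σzᵢ/Kᵢ = 1.903 > 1, so g(0) = 0.404 > 0 and g(1) = -0.903 < 0.
Newton iteration, ψ⁰ = 0.5:
  ψ = 0.500: g = -0.2430, g' = -0.903 → ψ = 0.231
  ψ = 0.231: g = 0.0197, g' = -1.157 → ψ = 0.248
Converged at ψ = 0.248.

ψ = 0.248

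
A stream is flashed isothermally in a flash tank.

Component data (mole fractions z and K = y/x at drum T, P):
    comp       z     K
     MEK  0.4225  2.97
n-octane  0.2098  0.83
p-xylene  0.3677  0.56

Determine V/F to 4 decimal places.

V/F = 0.8765

Material balance + equilibrium reduce to Σ zᵢ(Kᵢ−1)/(1+V/F(Kᵢ−1)) = 0.
g(0) = ΣzᵢKᵢ − 1 = 0.6349 and g(1) = 1 − Σzᵢ/Kᵢ = -0.0516, so a root lies in (0, 1).
Iterate (Newton) starting at V/F = 0.5:
  V/F = 0.5000: g = 0.17291, g' = -0.5404 → V/F = 0.8200
  V/F = 0.8200: g = 0.02370, g' = -0.4221 → V/F = 0.8761
  V/F = 0.8761: g = 0.00015, g' = -0.4175 → V/F = 0.8765
Converged at V/F = 0.8765.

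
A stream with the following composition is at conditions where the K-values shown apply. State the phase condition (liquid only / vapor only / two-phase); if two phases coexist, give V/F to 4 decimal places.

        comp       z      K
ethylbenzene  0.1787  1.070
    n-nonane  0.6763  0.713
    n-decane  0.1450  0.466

ΣzᵢKᵢ = 0.7410; Σzᵢ/Kᵢ = 1.4267.
Since ΣzᵢKᵢ < 1 the mixture is below its bubble point — single liquid phase.

liquid only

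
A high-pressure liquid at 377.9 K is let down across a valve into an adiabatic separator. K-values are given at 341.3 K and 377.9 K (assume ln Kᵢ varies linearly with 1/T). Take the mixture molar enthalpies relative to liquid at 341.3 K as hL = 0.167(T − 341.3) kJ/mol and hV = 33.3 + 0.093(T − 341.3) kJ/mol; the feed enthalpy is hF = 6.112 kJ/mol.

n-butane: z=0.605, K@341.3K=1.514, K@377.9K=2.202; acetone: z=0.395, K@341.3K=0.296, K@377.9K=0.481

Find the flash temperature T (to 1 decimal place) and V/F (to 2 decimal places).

T = 344.0 K, V/F = 0.17

Adiabatic flash: solve Rachford–Rice at each trial T, then check hF = ψ·hV(T) + (1−ψ)·hL(T).
  T = 341.3 K: K = (1.514, 0.296), RR gives ψ = 0.091, H_out = 3.027 kJ/mol
  T = 377.9 K: K = (2.202, 0.481), RR gives ψ = 0.837, H_out = 31.720 kJ/mol
  T = 359.6 K: K = (1.843, 0.382), RR gives ψ = 0.511, H_out = 19.369 kJ/mol
  T = 350.5 K: K = (1.676, 0.338), RR gives ψ = 0.329, H_out = 12.264 kJ/mol
  T = 345.9 K: K = (1.594, 0.316), RR gives ψ = 0.220, H_out = 8.018 kJ/mol
  T = 343.6 K: K = (1.554, 0.306), RR gives ψ = 0.159, H_out = 5.636 kJ/mol
  T = 344.8 K: K = (1.575, 0.311), RR gives ψ = 0.191, H_out = 6.904 kJ/mol
  T = 344.2 K: K = (1.564, 0.309), RR gives ψ = 0.175, H_out = 6.277 kJ/mol
Linear interpolation between T = 343.6 (H_out = 5.636) and T = 344.2 (H_out = 6.277) on hF = 6.112 gives T ≈ 344.0 K, at which ψ = 0.17.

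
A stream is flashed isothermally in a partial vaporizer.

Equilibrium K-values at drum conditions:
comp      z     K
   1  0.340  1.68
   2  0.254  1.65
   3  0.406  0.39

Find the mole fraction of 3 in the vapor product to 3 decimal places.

Let β = V/F and solve Σ zᵢ(Kᵢ−1)/(1+β(Kᵢ−1)) = 0.
g(0) = ΣzᵢKᵢ − 1 = 0.149 and g(1) = 1 − Σzᵢ/Kᵢ = -0.397, so a root lies in (0, 1).
Newton iteration, β⁰ = 0.46:
  β = 0.460: g = -0.0410, g' = -0.447 → β = 0.368
  β = 0.368: g = -0.0012, g' = -0.422 → β = 0.365
Converged at β = 0.365.
Compositions from xᵢ = zᵢ/(1+β(Kᵢ−1)), yᵢ = Kᵢxᵢ:
  1: x = 0.272, y = 0.458
  2: x = 0.205, y = 0.339
  3: x = 0.522, y = 0.204

y_3 = 0.204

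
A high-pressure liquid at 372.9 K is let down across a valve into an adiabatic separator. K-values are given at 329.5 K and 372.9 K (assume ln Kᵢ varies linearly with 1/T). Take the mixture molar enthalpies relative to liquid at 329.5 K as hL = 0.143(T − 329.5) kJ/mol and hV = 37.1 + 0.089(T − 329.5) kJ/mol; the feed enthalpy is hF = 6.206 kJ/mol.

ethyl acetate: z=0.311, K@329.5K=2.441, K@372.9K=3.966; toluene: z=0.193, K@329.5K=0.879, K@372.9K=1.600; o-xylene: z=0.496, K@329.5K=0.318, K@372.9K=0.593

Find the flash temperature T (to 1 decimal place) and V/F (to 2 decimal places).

T = 332.5 K, V/F = 0.16

Adiabatic flash: solve Rachford–Rice at each trial T, then check hF = ψ·hV(T) + (1−ψ)·hL(T).
  T = 329.5 K: K = (2.441, 0.879, 0.318), RR gives ψ = 0.107, H_out = 3.956 kJ/mol
  T = 372.9 K: K = (3.966, 1.600, 0.593), RR gives ψ = 0.918, H_out = 38.126 kJ/mol
  T = 351.2 K: K = (3.158, 1.208, 0.443), RR gives ψ = 0.463, H_out = 19.728 kJ/mol
  T = 340.4 K: K = (2.790, 1.036, 0.377), RR gives ψ = 0.285, H_out = 11.974 kJ/mol
  T = 334.9 K: K = (2.611, 0.955, 0.347), RR gives ψ = 0.196, H_out = 8.004 kJ/mol
  T = 332.2 K: K = (2.525, 0.917, 0.332), RR gives ψ = 0.152, H_out = 6.006 kJ/mol
  T = 333.5 K: K = (2.566, 0.935, 0.339), RR gives ψ = 0.174, H_out = 6.974 kJ/mol
Linear interpolation between T = 332.2 (H_out = 6.006) and T = 333.5 (H_out = 6.974) on hF = 6.206 gives T ≈ 332.5 K, at which ψ = 0.16.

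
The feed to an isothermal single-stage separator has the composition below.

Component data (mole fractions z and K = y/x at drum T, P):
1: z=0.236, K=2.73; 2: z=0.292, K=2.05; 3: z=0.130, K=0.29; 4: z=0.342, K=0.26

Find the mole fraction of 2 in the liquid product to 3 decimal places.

x_2 = 0.211

Newton iteration, ψ⁰ = 0.43:
  ψ = 0.430: g = -0.0587, g' = -0.924 → ψ = 0.366
Converged at ψ = 0.366.
Compositions from xᵢ = zᵢ/(1+ψ(Kᵢ−1)), yᵢ = Kᵢxᵢ:
  1: x = 0.145, y = 0.395
  2: x = 0.211, y = 0.433
  3: x = 0.176, y = 0.051
  4: x = 0.469, y = 0.122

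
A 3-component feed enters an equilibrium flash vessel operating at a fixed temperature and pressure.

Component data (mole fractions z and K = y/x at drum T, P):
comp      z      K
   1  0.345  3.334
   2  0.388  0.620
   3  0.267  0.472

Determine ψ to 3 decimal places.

ψ = 0.497

Newton–Raphson from ψ = 0.64:
  ψ = 0.640: g = -0.0849, g' = -0.570 → ψ = 0.491
  ψ = 0.491: g = 0.0036, g' = -0.628 → ψ = 0.497
Converged at ψ = 0.497.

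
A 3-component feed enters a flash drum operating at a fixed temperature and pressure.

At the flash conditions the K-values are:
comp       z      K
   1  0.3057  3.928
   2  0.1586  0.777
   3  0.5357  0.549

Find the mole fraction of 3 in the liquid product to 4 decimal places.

Newton iteration, ψ⁰ = 0.41:
  ψ = 0.4100: g = 0.07143, g' = -0.7148 → ψ = 0.5099
  ψ = 0.5099: g = 0.00536, g' = -0.6155 → ψ = 0.5186
  ψ = 0.5186: g = 0.00003, g' = -0.6089 → ψ = 0.5187
Converged at ψ = 0.5187.
Compositions from xᵢ = zᵢ/(1+ψ(Kᵢ−1)), yᵢ = Kᵢxᵢ:
  1: x = 0.1214, y = 0.4767
  2: x = 0.1793, y = 0.1394
  3: x = 0.6993, y = 0.3839

x_3 = 0.6993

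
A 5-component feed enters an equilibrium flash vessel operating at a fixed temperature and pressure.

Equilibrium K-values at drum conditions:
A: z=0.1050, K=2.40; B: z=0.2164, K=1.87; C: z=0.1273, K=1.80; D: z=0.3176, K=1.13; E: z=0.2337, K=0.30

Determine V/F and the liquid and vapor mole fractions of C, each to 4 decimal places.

Rachford–Rice: g(V/F) = Σ zᵢ(Kᵢ−1)/(1+V/F(Kᵢ−1)) = 0.
g(0) = ΣzᵢKᵢ − 1 = 0.3148 and g(1) = 1 − Σzᵢ/Kᵢ = -0.2903, so a root lies in (0, 1).
Iterate (Newton) starting at V/F = 0.34:
  V/F = 0.3400: g = 0.14980, g' = -0.4445 → V/F = 0.6770
  V/F = 0.6770: g = -0.01299, g' = -0.5717 → V/F = 0.6543
  V/F = 0.6543: g = -0.00023, g' = -0.5521 → V/F = 0.6539
Converged at V/F = 0.6539.
Compositions from xᵢ = zᵢ/(1+V/F(Kᵢ−1)), yᵢ = Kᵢxᵢ:
  A: x = 0.0548, y = 0.1316
  B: x = 0.1379, y = 0.2579
  C: x = 0.0836, y = 0.1504
  D: x = 0.2927, y = 0.3308
  E: x = 0.4310, y = 0.1293

V/F = 0.6539, x_C = 0.0836, y_C = 0.1504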